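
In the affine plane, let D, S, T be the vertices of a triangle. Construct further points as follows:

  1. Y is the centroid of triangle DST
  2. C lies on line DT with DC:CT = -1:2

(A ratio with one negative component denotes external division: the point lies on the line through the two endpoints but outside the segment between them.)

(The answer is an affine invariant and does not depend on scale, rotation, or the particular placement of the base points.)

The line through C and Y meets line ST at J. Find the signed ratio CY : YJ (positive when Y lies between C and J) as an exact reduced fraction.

CY:YJ = 5

Work in coordinates with D = (0, 0), S = (1, 0), T = (0, 1).
1. Y is the centroid of triangle DST ⇒ Y = (1/3, 1/3)
2. C lies on line DT with DC:CT = -1:2 ⇒ C = (0, -1)
line CY meets ST at J = (2/5, 3/5)
Y = C + t·(J−C) with t = 5/6, so CY:YJ = 5/6:1/6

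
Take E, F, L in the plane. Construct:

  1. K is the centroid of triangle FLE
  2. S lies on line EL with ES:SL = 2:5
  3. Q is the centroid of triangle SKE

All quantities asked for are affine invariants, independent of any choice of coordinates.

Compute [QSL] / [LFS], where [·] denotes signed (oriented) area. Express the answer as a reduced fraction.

Assign E = (0, 0), F = (1, 0), L = (0, 1) — the answer is frame-independent, so this choice is without loss of generality.
1. K is the centroid of triangle FLE ⇒ K = (1/3, 1/3)
2. S lies on line EL with ES:SL = 2:5 ⇒ S = (0, 2/7)
3. Q is the centroid of triangle SKE ⇒ Q = (1/9, 13/63)
2·[QSL] = -5/63, 2·[LFS] = -5/7
[QSL]:[LFS] = -5/63:-5/7 = 1/9

[QSL]:[LFS] = 1/9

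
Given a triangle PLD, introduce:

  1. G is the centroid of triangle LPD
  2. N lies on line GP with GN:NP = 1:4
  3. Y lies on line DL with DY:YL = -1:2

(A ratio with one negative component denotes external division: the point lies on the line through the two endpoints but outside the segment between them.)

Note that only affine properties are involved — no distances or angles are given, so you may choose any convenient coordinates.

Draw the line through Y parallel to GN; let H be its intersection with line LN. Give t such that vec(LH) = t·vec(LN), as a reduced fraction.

Set P = (0, 0), L = (1, 0), D = (0, 1); any affine frame gives the same invariant.
1. G is the centroid of triangle LPD ⇒ G = (1/3, 1/3)
2. N lies on line GP with GN:NP = 1:4 ⇒ N = (4/15, 4/15)
3. Y lies on line DL with DY:YL = -1:2 ⇒ Y = (-1, 2)
through Y parallel to GN: direction (-1/15, -1/15); meets LN at H = (-29/15, 16/15)
H = L + t·(N−L) with t = 4

t = 4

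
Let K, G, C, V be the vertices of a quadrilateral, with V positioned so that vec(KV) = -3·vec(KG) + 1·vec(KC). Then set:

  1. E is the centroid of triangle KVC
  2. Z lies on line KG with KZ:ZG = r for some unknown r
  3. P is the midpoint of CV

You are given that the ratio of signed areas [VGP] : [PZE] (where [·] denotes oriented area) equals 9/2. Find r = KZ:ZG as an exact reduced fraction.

Assign K = (0, 0), G = (1, 0), C = (0, 1), V = (-3, 1) — the answer is frame-independent, so this choice is without loss of generality.
1. E is the centroid of triangle KVC ⇒ E = (-1, 2/3)
2. With KZ:ZG = r, write λ = r/(r+1) so Z = K + λ·(G−K); Z is affine-linear in λ
3. P is the midpoint of CV ⇒ P = (-3/2, 1)
Every point depending on Z is an affine combination of Z and λ-independent points, so each such coordinate is linear in λ; the λ² term in each signed area is a multiple of (G−K)×(G−K) = 0, so 2·[VGP] and 2·[PZE] are each linear in λ. Evaluating at λ=0 and λ=1:
  2·[VGP] = 3/2,   2·[PZE] = -1/3·λ
So [VGP]:[PZE] = (3/2) / (-1/3·λ). Setting this equal to 9/2:
  3/2 = 9/2·(-1/3·λ)  ⇒  λ = -1
Then r = λ/(1−λ) = (-1)/(2) = -1/2. Check: with r = -1/2, Z = (-1, 0) and [VGP]:[PZE] = 9/2 as required.

r = -1/2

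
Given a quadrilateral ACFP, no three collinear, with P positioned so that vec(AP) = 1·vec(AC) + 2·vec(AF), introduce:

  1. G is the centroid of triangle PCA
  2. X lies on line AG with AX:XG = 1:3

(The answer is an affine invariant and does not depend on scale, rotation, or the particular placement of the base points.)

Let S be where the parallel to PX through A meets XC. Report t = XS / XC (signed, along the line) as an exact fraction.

t = -1/10

Assign A = (0, 0), C = (1, 0), F = (0, 1), P = (1, 2) — the answer is frame-independent, so this choice is without loss of generality.
1. G is the centroid of triangle PCA ⇒ G = (2/3, 2/3)
2. X lies on line AG with AX:XG = 1:3 ⇒ X = (1/6, 1/6)
through A parallel to PX: direction (-5/6, -11/6); meets XC at S = (1/12, 11/60)
S = X + t·(C−X) with t = -1/10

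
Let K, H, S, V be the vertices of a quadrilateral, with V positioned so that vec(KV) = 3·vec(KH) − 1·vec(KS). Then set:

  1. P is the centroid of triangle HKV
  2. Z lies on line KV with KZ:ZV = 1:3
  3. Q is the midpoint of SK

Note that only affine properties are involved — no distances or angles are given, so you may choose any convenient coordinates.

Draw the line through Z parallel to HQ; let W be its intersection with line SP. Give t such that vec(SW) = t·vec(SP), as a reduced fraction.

t = 21/16

Assign K = (0, 0), H = (1, 0), S = (0, 1), V = (3, -1) — the answer is frame-independent, so this choice is without loss of generality.
1. P is the centroid of triangle HKV ⇒ P = (4/3, -1/3)
2. Z lies on line KV with KZ:ZV = 1:3 ⇒ Z = (3/4, -1/4)
3. Q is the midpoint of SK ⇒ Q = (0, 1/2)
through Z parallel to HQ: direction (-1, 1/2); meets SP at W = (7/4, -3/4)
W = S + t·(P−S) with t = 21/16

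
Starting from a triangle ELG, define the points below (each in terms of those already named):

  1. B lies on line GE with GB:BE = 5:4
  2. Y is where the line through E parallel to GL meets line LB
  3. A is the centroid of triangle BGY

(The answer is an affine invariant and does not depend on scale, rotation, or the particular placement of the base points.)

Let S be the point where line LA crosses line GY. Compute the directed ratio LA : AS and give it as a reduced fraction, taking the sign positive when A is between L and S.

Assign E = (0, 0), L = (1, 0), G = (0, 1) — the answer is frame-independent, so this choice is without loss of generality.
1. B lies on line GE with GB:BE = 5:4 ⇒ B = (0, 4/9)
2. Y is where the line through E parallel to GL meets line LB ⇒ Y = (-4/5, 4/5)
3. A is the centroid of triangle BGY ⇒ A = (-4/15, 101/135)
line LA meets GY at S = (-56/115, 101/115)
A = L + t·(S−L) with t = 23/27, so LA:AS = 23/27:4/27

LA:AS = 23/4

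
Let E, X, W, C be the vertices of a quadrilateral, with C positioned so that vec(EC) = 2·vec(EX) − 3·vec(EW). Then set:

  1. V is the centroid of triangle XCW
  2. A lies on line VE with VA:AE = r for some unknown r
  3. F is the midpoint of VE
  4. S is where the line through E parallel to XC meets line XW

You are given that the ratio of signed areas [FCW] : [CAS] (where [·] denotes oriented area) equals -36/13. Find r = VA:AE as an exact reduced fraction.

r = 5/4

Set E = (0, 0), X = (1, 0), W = (0, 1), C = (2, -3); any affine frame gives the same invariant.
1. V is the centroid of triangle XCW ⇒ V = (1, -2/3)
2. With VA:AE = r, write λ = r/(r+1) so A = V + λ·(E−V); A is affine-linear in λ
3. F is the midpoint of VE ⇒ F = (1/2, -1/3)
4. S is where the line through E parallel to XC meets line XW ⇒ S = (-1/2, 3/2)
Every point depending on A is an affine combination of A and λ-independent points, so each such coordinate is linear in λ; the λ² term in each signed area is a multiple of (E−V)×(E−V) = 0, so 2·[FCW] and 2·[CAS] are each linear in λ. Evaluating at λ=0 and λ=1:
  2·[FCW] = 2/3,   2·[CAS] = -17/6·λ + 4/3
So [FCW]:[CAS] = (2/3) / (-17/6·λ + 4/3). Setting this equal to -36/13:
  2/3 = -36/13·(-17/6·λ + 4/3)  ⇒  λ = 5/9
Then r = λ/(1−λ) = (5/9)/(4/9) = 5/4. Check: with r = 5/4, A = (4/9, -8/27) and [FCW]:[CAS] = -36/13 as required.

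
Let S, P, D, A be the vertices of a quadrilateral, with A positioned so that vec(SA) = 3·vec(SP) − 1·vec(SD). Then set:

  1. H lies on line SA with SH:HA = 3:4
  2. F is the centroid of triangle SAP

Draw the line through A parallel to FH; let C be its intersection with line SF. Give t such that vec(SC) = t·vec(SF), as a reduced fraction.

t = 7/3

Assign S = (0, 0), P = (1, 0), D = (0, 1), A = (3, -1) — the answer is frame-independent, so this choice is without loss of generality.
1. H lies on line SA with SH:HA = 3:4 ⇒ H = (9/7, -3/7)
2. F is the centroid of triangle SAP ⇒ F = (4/3, -1/3)
through A parallel to FH: direction (-1/21, -2/21); meets SF at C = (28/9, -7/9)
C = S + t·(F−S) with t = 7/3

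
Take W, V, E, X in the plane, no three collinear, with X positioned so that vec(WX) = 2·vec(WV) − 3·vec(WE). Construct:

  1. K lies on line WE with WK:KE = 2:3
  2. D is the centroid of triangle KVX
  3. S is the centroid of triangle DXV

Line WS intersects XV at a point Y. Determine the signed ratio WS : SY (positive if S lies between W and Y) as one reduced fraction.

WS:SY = 122/13

Work in coordinates with W = (0, 0), V = (1, 0), E = (0, 1), X = (2, -3).
1. K lies on line WE with WK:KE = 2:3 ⇒ K = (0, 2/5)
2. D is the centroid of triangle KVX ⇒ D = (1, -13/15)
3. S is the centroid of triangle DXV ⇒ S = (4/3, -58/45)
line WS meets XV at Y = (90/61, -87/61)
S = W + t·(Y−W) with t = 122/135, so WS:SY = 122/135:13/135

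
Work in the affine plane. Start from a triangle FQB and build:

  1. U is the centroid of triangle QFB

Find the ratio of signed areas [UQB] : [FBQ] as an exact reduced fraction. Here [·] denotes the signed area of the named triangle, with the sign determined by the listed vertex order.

Work in coordinates with F = (0, 0), Q = (1, 0), B = (0, 1).
1. U is the centroid of triangle QFB ⇒ U = (1/3, 1/3)
2·[UQB] = 1/3, 2·[FBQ] = -1
[UQB]:[FBQ] = 1/3:-1 = -1/3

[UQB]:[FBQ] = -1/3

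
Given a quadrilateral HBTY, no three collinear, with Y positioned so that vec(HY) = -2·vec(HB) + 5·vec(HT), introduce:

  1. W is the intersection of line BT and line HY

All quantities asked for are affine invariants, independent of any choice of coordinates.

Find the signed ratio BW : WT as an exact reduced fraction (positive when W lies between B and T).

BW:WT = -5/2

Assign H = (0, 0), B = (1, 0), T = (0, 1), Y = (-2, 5) — the answer is frame-independent, so this choice is without loss of generality.
1. W is the intersection of line BT and line HY ⇒ W = (-2/3, 5/3)
W = B + t·(T−B) with t = 5/3, so BW:WT = t:(1−t) = 5/3:-2/3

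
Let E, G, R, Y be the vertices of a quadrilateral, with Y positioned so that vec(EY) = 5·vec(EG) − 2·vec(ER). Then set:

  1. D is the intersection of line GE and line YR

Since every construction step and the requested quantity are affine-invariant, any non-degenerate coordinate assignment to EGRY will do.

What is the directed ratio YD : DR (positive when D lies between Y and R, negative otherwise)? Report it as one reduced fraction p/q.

Work in coordinates with E = (0, 0), G = (1, 0), R = (0, 1), Y = (5, -2).
1. D is the intersection of line GE and line YR ⇒ D = (5/3, 0)
D = Y + t·(R−Y) with t = 2/3, so YD:DR = t:(1−t) = 2/3:1/3

YD:DR = 2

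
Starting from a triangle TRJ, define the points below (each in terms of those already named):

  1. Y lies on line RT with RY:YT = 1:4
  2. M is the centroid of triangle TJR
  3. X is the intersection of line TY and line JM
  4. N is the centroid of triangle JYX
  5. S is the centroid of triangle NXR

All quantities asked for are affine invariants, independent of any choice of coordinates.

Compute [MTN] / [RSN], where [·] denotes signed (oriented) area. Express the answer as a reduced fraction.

[MTN]:[RSN] = -3/5

Assign T = (0, 0), R = (1, 0), J = (0, 1) — the answer is frame-independent, so this choice is without loss of generality.
1. Y lies on line RT with RY:YT = 1:4 ⇒ Y = (4/5, 0)
2. M is the centroid of triangle TJR ⇒ M = (1/3, 1/3)
3. X is the intersection of line TY and line JM ⇒ X = (1/2, 0)
4. N is the centroid of triangle JYX ⇒ N = (13/30, 1/3)
5. S is the centroid of triangle NXR ⇒ S = (29/45, 1/9)
2·[MTN] = 1/30, 2·[RSN] = -1/18
[MTN]:[RSN] = 1/30:-1/18 = -3/5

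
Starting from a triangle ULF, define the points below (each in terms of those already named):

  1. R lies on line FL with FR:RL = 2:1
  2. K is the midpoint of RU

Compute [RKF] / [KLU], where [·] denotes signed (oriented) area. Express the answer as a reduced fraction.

[RKF]:[KLU] = 2

Choose coordinates U = (0, 0), L = (1, 0), F = (0, 1).
1. R lies on line FL with FR:RL = 2:1 ⇒ R = (2/3, 1/3)
2. K is the midpoint of RU ⇒ K = (1/3, 1/6)
2·[RKF] = -1/3, 2·[KLU] = -1/6
[RKF]:[KLU] = -1/3:-1/6 = 2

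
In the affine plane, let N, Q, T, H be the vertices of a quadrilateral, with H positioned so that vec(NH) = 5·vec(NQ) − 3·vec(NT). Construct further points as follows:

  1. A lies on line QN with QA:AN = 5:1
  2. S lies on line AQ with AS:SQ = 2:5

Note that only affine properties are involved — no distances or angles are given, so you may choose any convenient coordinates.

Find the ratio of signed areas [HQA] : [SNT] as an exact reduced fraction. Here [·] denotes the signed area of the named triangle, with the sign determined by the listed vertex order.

Choose coordinates N = (0, 0), Q = (1, 0), T = (0, 1), H = (5, -3).
1. A lies on line QN with QA:AN = 5:1 ⇒ A = (1/6, 0)
2. S lies on line AQ with AS:SQ = 2:5 ⇒ S = (17/42, 0)
2·[HQA] = 5/2, 2·[SNT] = -17/42
[HQA]:[SNT] = 5/2:-17/42 = -105/17

[HQA]:[SNT] = -105/17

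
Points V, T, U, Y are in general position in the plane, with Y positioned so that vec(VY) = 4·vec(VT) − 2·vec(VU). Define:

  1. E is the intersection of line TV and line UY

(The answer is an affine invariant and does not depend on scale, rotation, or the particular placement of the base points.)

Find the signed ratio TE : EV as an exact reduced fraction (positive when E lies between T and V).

Choose coordinates V = (0, 0), T = (1, 0), U = (0, 1), Y = (4, -2).
1. E is the intersection of line TV and line UY ⇒ E = (4/3, 0)
E = T + t·(V−T) with t = -1/3, so TE:EV = t:(1−t) = -1/3:4/3

TE:EV = -1/4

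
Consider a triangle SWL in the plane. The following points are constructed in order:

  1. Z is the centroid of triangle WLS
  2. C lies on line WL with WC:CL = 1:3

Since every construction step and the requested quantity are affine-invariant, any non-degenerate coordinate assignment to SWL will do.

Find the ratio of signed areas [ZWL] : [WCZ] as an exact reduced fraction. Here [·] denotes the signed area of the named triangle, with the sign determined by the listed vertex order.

Work in coordinates with S = (0, 0), W = (1, 0), L = (0, 1).
1. Z is the centroid of triangle WLS ⇒ Z = (1/3, 1/3)
2. C lies on line WL with WC:CL = 1:3 ⇒ C = (3/4, 1/4)
2·[ZWL] = 1/3, 2·[WCZ] = 1/12
[ZWL]:[WCZ] = 1/3:1/12 = 4

[ZWL]:[WCZ] = 4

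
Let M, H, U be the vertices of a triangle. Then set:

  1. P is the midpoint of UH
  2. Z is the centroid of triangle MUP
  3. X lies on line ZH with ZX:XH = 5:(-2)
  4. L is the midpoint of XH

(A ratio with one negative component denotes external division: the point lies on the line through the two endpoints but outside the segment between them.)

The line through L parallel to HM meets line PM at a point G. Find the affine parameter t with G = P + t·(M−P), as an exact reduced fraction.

t = 4/3

Work in coordinates with M = (0, 0), H = (1, 0), U = (0, 1).
1. P is the midpoint of UH ⇒ P = (1/2, 1/2)
2. Z is the centroid of triangle MUP ⇒ Z = (1/6, 1/2)
3. X lies on line ZH with ZX:XH = 5:(-2) ⇒ X = (14/9, -1/3)
4. L is the midpoint of XH ⇒ L = (23/18, -1/6)
through L parallel to HM: direction (-1, 0); meets PM at G = (-1/6, -1/6)
G = P + t·(M−P) with t = 4/3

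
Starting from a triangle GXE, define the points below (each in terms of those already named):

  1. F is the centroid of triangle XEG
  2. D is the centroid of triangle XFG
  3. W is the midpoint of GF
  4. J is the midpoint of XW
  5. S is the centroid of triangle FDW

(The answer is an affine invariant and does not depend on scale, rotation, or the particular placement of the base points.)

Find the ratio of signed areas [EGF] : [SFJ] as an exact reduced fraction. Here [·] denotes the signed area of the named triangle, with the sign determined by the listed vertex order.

Set G = (0, 0), X = (1, 0), E = (0, 1); any affine frame gives the same invariant.
1. F is the centroid of triangle XEG ⇒ F = (1/3, 1/3)
2. D is the centroid of triangle XFG ⇒ D = (4/9, 1/9)
3. W is the midpoint of GF ⇒ W = (1/6, 1/6)
4. J is the midpoint of XW ⇒ J = (7/12, 1/12)
5. S is the centroid of triangle FDW ⇒ S = (17/54, 11/54)
2·[EGF] = 1/3, 2·[SFJ] = -1/27
[EGF]:[SFJ] = 1/3:-1/27 = -9

[EGF]:[SFJ] = -9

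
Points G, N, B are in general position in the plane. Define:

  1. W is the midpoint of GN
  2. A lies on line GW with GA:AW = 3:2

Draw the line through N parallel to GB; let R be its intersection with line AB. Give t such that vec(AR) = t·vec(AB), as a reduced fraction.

t = -7/3

Assign G = (0, 0), N = (1, 0), B = (0, 1) — the answer is frame-independent, so this choice is without loss of generality.
1. W is the midpoint of GN ⇒ W = (1/2, 0)
2. A lies on line GW with GA:AW = 3:2 ⇒ A = (3/10, 0)
through N parallel to GB: direction (0, 1); meets AB at R = (1, -7/3)
R = A + t·(B−A) with t = -7/3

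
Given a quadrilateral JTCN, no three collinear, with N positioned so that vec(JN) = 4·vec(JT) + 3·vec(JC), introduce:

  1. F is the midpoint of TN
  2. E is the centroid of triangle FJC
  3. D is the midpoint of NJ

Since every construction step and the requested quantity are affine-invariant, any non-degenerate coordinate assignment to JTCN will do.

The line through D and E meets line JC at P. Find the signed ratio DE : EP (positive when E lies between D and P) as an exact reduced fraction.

Work in coordinates with J = (0, 0), T = (1, 0), C = (0, 1), N = (4, 3).
1. F is the midpoint of TN ⇒ F = (5/2, 3/2)
2. E is the centroid of triangle FJC ⇒ E = (5/6, 5/6)
3. D is the midpoint of NJ ⇒ D = (2, 3/2)
line DE meets JC at P = (0, 5/14)
E = D + t·(P−D) with t = 7/12, so DE:EP = 7/12:5/12

DE:EP = 7/5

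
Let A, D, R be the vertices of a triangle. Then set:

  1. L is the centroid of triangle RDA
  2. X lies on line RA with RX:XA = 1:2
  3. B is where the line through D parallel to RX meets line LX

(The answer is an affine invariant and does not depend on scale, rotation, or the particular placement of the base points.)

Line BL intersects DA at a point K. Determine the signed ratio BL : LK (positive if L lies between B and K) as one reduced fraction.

Set A = (0, 0), D = (1, 0), R = (0, 1); any affine frame gives the same invariant.
1. L is the centroid of triangle RDA ⇒ L = (1/3, 1/3)
2. X lies on line RA with RX:XA = 1:2 ⇒ X = (0, 2/3)
3. B is where the line through D parallel to RX meets line LX ⇒ B = (1, -1/3)
line BL meets DA at K = (2/3, 0)
L = B + t·(K−B) with t = 2, so BL:LK = 2:-1

BL:LK = -2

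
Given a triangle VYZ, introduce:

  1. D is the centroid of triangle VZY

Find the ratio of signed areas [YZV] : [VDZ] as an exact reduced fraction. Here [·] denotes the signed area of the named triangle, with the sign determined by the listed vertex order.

Work in coordinates with V = (0, 0), Y = (1, 0), Z = (0, 1).
1. D is the centroid of triangle VZY ⇒ D = (1/3, 1/3)
2·[YZV] = 1, 2·[VDZ] = 1/3
[YZV]:[VDZ] = 1:1/3 = 3

[YZV]:[VDZ] = 3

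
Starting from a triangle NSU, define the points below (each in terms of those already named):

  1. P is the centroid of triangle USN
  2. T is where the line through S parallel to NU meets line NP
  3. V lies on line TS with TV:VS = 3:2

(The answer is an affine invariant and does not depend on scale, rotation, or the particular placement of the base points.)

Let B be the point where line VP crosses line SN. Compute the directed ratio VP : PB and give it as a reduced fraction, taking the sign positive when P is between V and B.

Work in coordinates with N = (0, 0), S = (1, 0), U = (0, 1).
1. P is the centroid of triangle USN ⇒ P = (1/3, 1/3)
2. T is where the line through S parallel to NU meets line NP ⇒ T = (1, 1)
3. V lies on line TS with TV:VS = 3:2 ⇒ V = (1, 2/5)
line VP meets SN at B = (-3, 0)
P = V + t·(B−V) with t = 1/6, so VP:PB = 1/6:5/6

VP:PB = 1/5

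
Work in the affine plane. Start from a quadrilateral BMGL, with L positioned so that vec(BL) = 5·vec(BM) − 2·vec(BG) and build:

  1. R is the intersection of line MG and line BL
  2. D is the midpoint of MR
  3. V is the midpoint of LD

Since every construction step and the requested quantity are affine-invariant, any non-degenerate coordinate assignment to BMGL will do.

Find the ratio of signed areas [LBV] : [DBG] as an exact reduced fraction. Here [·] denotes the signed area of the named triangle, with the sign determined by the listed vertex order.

Assign B = (0, 0), M = (1, 0), G = (0, 1), L = (5, -2) — the answer is frame-independent, so this choice is without loss of generality.
1. R is the intersection of line MG and line BL ⇒ R = (5/3, -2/3)
2. D is the midpoint of MR ⇒ D = (4/3, -1/3)
3. V is the midpoint of LD ⇒ V = (19/6, -7/6)
2·[LBV] = -1/2, 2·[DBG] = -4/3
[LBV]:[DBG] = -1/2:-4/3 = 3/8

[LBV]:[DBG] = 3/8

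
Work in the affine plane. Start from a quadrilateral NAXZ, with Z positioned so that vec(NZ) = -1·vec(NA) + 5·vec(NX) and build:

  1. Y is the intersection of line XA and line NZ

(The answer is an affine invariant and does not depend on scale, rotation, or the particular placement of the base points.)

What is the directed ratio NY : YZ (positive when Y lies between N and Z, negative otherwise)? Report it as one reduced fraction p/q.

NY:YZ = 1/3

Set N = (0, 0), A = (1, 0), X = (0, 1), Z = (-1, 5); any affine frame gives the same invariant.
1. Y is the intersection of line XA and line NZ ⇒ Y = (-1/4, 5/4)
Y = N + t·(Z−N) with t = 1/4, so NY:YZ = t:(1−t) = 1/4:3/4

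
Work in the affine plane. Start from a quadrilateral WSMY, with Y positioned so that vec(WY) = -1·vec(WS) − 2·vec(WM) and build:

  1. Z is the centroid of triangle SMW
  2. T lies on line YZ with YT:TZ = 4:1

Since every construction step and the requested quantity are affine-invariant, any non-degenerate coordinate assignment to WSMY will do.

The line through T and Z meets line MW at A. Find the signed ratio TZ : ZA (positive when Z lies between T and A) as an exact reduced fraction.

TZ:ZA = -4/5

Assign W = (0, 0), S = (1, 0), M = (0, 1), Y = (-1, -2) — the answer is frame-independent, so this choice is without loss of generality.
1. Z is the centroid of triangle SMW ⇒ Z = (1/3, 1/3)
2. T lies on line YZ with YT:TZ = 4:1 ⇒ T = (1/15, -2/15)
line TZ meets MW at A = (0, -1/4)
Z = T + t·(A−T) with t = -4, so TZ:ZA = -4:5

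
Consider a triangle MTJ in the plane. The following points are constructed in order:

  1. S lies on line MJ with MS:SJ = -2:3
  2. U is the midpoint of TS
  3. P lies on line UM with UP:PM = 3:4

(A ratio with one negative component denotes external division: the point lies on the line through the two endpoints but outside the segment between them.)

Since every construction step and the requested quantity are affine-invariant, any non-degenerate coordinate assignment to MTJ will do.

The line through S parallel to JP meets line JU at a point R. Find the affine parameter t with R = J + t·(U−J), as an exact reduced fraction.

Choose coordinates M = (0, 0), T = (1, 0), J = (0, 1).
1. S lies on line MJ with MS:SJ = -2:3 ⇒ S = (0, -2)
2. U is the midpoint of TS ⇒ U = (1/2, -1)
3. P lies on line UM with UP:PM = 3:4 ⇒ P = (2/7, -4/7)
through S parallel to JP: direction (2/7, -11/7); meets JU at R = (-2, 9)
R = J + t·(U−J) with t = -4

t = -4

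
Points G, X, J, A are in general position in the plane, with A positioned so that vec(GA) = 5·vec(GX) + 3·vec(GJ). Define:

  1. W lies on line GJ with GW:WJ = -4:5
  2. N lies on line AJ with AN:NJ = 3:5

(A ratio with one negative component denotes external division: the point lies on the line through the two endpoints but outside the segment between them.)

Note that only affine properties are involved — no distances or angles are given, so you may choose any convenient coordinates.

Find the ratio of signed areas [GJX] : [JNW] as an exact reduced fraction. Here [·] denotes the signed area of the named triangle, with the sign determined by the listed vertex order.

[GJX]:[JNW] = 8/125

Assign G = (0, 0), X = (1, 0), J = (0, 1), A = (5, 3) — the answer is frame-independent, so this choice is without loss of generality.
1. W lies on line GJ with GW:WJ = -4:5 ⇒ W = (0, -4)
2. N lies on line AJ with AN:NJ = 3:5 ⇒ N = (25/8, 9/4)
2·[GJX] = -1, 2·[JNW] = -125/8
[GJX]:[JNW] = -1:-125/8 = 8/125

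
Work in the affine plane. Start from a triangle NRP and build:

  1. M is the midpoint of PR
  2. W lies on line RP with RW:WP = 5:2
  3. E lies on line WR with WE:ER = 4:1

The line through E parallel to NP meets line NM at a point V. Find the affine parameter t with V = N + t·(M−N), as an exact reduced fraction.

t = 12/7

Assign N = (0, 0), R = (1, 0), P = (0, 1) — the answer is frame-independent, so this choice is without loss of generality.
1. M is the midpoint of PR ⇒ M = (1/2, 1/2)
2. W lies on line RP with RW:WP = 5:2 ⇒ W = (2/7, 5/7)
3. E lies on line WR with WE:ER = 4:1 ⇒ E = (6/7, 1/7)
through E parallel to NP: direction (0, 1); meets NM at V = (6/7, 6/7)
V = N + t·(M−N) with t = 12/7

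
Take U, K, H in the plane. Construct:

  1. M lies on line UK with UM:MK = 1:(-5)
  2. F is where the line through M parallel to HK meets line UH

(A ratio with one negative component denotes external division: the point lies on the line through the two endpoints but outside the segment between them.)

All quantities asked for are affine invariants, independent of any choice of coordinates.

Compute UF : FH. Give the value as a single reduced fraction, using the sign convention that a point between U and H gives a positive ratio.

UF:FH = -1/5

Choose coordinates U = (0, 0), K = (1, 0), H = (0, 1).
1. M lies on line UK with UM:MK = 1:(-5) ⇒ M = (-1/4, 0)
2. F is where the line through M parallel to HK meets line UH ⇒ F = (0, -1/4)
F = U + t·(H−U) with t = -1/4, so UF:FH = t:(1−t) = -1/4:5/4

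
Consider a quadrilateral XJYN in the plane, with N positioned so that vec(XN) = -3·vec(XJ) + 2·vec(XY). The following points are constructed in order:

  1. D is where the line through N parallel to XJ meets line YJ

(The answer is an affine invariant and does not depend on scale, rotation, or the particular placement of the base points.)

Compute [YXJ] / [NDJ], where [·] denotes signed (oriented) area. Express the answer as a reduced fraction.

[YXJ]:[NDJ] = -1/4

Choose coordinates X = (0, 0), J = (1, 0), Y = (0, 1), N = (-3, 2).
1. D is where the line through N parallel to XJ meets line YJ ⇒ D = (-1, 2)
2·[YXJ] = 1, 2·[NDJ] = -4
[YXJ]:[NDJ] = 1:-4 = -1/4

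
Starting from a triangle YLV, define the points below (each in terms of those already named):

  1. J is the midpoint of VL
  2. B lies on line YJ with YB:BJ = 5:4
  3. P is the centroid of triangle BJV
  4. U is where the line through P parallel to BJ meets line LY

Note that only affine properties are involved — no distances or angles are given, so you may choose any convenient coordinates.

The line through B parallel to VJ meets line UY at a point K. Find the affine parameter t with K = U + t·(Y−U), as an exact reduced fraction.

Set Y = (0, 0), L = (1, 0), V = (0, 1); any affine frame gives the same invariant.
1. J is the midpoint of VL ⇒ J = (1/2, 1/2)
2. B lies on line YJ with YB:BJ = 5:4 ⇒ B = (5/18, 5/18)
3. P is the centroid of triangle BJV ⇒ P = (7/27, 16/27)
4. U is where the line through P parallel to BJ meets line LY ⇒ U = (-1/3, 0)
through B parallel to VJ: direction (1/2, -1/2); meets UY at K = (5/9, 0)
K = U + t·(Y−U) with t = 8/3

t = 8/3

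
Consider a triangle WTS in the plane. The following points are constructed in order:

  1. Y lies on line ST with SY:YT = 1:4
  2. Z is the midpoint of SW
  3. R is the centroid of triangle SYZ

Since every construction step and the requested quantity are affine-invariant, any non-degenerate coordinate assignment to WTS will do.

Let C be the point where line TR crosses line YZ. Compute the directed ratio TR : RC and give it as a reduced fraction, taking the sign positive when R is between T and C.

TR:RC = -13

Choose coordinates W = (0, 0), T = (1, 0), S = (0, 1).
1. Y lies on line ST with SY:YT = 1:4 ⇒ Y = (1/5, 4/5)
2. Z is the midpoint of SW ⇒ Z = (0, 1/2)
3. R is the centroid of triangle SYZ ⇒ R = (1/15, 23/30)
line TR meets YZ at C = (9/65, 46/65)
R = T + t·(C−T) with t = 13/12, so TR:RC = 13/12:-1/12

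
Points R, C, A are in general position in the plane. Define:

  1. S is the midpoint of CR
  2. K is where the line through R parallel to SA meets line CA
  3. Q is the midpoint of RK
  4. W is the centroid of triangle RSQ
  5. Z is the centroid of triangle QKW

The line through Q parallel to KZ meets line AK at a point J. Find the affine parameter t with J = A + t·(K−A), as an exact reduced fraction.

Set R = (0, 0), C = (1, 0), A = (0, 1); any affine frame gives the same invariant.
1. S is the midpoint of CR ⇒ S = (1/2, 0)
2. K is where the line through R parallel to SA meets line CA ⇒ K = (-1, 2)
3. Q is the midpoint of RK ⇒ Q = (-1/2, 1)
4. W is the centroid of triangle RSQ ⇒ W = (0, 1/3)
5. Z is the centroid of triangle QKW ⇒ Z = (-1/2, 10/9)
through Q parallel to KZ: direction (1/2, -8/9); meets AK at J = (-8/7, 15/7)
J = A + t·(K−A) with t = 8/7

t = 8/7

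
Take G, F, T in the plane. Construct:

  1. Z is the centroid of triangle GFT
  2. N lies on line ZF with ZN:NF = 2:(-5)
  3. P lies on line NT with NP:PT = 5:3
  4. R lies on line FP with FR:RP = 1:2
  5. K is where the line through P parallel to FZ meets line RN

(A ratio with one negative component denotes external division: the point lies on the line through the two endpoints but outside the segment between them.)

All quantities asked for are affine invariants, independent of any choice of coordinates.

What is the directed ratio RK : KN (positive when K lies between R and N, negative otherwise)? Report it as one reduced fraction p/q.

RK:KN = -2/3

Assign G = (0, 0), F = (1, 0), T = (0, 1) — the answer is frame-independent, so this choice is without loss of generality.
1. Z is the centroid of triangle GFT ⇒ Z = (1/3, 1/3)
2. N lies on line ZF with ZN:NF = 2:(-5) ⇒ N = (-1/9, 5/9)
3. P lies on line NT with NP:PT = 5:3 ⇒ P = (-1/24, 5/6)
4. R lies on line FP with FR:RP = 1:2 ⇒ R = (47/72, 5/18)
5. K is where the line through P parallel to FZ meets line RN ⇒ K = (157/72, -5/18)
K = R + t·(N−R) with t = -2, so RK:KN = t:(1−t) = -2:3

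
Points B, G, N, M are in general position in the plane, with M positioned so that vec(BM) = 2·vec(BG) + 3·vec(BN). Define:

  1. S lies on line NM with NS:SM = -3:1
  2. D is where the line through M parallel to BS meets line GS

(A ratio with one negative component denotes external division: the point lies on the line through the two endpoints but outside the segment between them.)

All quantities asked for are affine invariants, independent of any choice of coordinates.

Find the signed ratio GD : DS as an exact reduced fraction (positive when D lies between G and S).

Assign B = (0, 0), G = (1, 0), N = (0, 1), M = (2, 3) — the answer is frame-independent, so this choice is without loss of generality.
1. S lies on line NM with NS:SM = -3:1 ⇒ S = (3, 4)
2. D is where the line through M parallel to BS meets line GS ⇒ D = (7/2, 5)
D = G + t·(S−G) with t = 5/4, so GD:DS = t:(1−t) = 5/4:-1/4

GD:DS = -5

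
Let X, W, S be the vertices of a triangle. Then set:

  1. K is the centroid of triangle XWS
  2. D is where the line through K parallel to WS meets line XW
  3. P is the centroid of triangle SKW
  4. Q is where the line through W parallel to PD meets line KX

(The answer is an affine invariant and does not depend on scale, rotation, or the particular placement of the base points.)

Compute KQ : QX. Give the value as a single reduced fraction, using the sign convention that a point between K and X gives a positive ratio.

Choose coordinates X = (0, 0), W = (1, 0), S = (0, 1).
1. K is the centroid of triangle XWS ⇒ K = (1/3, 1/3)
2. D is where the line through K parallel to WS meets line XW ⇒ D = (2/3, 0)
3. P is the centroid of triangle SKW ⇒ P = (4/9, 4/9)
4. Q is where the line through W parallel to PD meets line KX ⇒ Q = (2/3, 2/3)
Q = K + t·(X−K) with t = -1, so KQ:QX = t:(1−t) = -1:2

KQ:QX = -1/2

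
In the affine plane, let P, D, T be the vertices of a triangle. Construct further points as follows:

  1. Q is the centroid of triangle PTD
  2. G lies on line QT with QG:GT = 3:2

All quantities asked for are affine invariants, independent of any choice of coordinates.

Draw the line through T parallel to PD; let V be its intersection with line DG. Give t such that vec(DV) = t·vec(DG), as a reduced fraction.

Choose coordinates P = (0, 0), D = (1, 0), T = (0, 1).
1. Q is the centroid of triangle PTD ⇒ Q = (1/3, 1/3)
2. G lies on line QT with QG:GT = 3:2 ⇒ G = (2/15, 11/15)
through T parallel to PD: direction (1, 0); meets DG at V = (-2/11, 1)
V = D + t·(G−D) with t = 15/11

t = 15/11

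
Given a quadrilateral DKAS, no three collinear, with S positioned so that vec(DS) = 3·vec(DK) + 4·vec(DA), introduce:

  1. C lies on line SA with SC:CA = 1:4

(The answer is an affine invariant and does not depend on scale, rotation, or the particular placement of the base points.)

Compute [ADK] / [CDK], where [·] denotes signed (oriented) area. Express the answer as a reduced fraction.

Work in coordinates with D = (0, 0), K = (1, 0), A = (0, 1), S = (3, 4).
1. C lies on line SA with SC:CA = 1:4 ⇒ C = (12/5, 17/5)
2·[ADK] = 1, 2·[CDK] = 17/5
[ADK]:[CDK] = 1:17/5 = 5/17

[ADK]:[CDK] = 5/17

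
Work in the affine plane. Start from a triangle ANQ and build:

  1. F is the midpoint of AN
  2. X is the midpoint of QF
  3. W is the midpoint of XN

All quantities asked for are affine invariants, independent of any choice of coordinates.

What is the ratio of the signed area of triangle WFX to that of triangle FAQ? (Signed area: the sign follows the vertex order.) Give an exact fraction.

[WFX]:[FAQ] = 1/4

Assign A = (0, 0), N = (1, 0), Q = (0, 1) — the answer is frame-independent, so this choice is without loss of generality.
1. F is the midpoint of AN ⇒ F = (1/2, 0)
2. X is the midpoint of QF ⇒ X = (1/4, 1/2)
3. W is the midpoint of XN ⇒ W = (5/8, 1/4)
2·[WFX] = -1/8, 2·[FAQ] = -1/2
[WFX]:[FAQ] = -1/8:-1/2 = 1/4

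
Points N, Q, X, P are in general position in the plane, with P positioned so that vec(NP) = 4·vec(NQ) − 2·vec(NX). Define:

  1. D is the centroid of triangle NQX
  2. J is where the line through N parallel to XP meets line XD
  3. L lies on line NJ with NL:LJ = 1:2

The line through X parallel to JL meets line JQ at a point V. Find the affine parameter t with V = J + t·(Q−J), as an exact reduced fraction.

t = 4/3

Choose coordinates N = (0, 0), Q = (1, 0), X = (0, 1), P = (4, -2).
1. D is the centroid of triangle NQX ⇒ D = (1/3, 1/3)
2. J is where the line through N parallel to XP meets line XD ⇒ J = (4/5, -3/5)
3. L lies on line NJ with NL:LJ = 1:2 ⇒ L = (4/15, -1/5)
through X parallel to JL: direction (-8/15, 2/5); meets JQ at V = (16/15, 1/5)
V = J + t·(Q−J) with t = 4/3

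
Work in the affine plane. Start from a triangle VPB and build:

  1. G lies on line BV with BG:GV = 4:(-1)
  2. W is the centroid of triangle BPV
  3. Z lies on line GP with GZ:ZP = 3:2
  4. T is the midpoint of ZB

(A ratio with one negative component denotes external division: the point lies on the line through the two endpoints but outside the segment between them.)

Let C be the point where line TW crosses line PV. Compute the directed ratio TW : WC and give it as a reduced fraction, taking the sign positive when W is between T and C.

Choose coordinates V = (0, 0), P = (1, 0), B = (0, 1).
1. G lies on line BV with BG:GV = 4:(-1) ⇒ G = (0, -1/3)
2. W is the centroid of triangle BPV ⇒ W = (1/3, 1/3)
3. Z lies on line GP with GZ:ZP = 3:2 ⇒ Z = (3/5, -2/15)
4. T is the midpoint of ZB ⇒ T = (3/10, 13/30)
line TW meets PV at C = (4/9, 0)
W = T + t·(C−T) with t = 3/13, so TW:WC = 3/13:10/13

TW:WC = 3/10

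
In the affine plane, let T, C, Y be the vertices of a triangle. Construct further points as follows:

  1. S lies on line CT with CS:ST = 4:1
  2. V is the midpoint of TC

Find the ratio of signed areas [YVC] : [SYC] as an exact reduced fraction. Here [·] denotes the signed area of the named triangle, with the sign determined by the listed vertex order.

Assign T = (0, 0), C = (1, 0), Y = (0, 1) — the answer is frame-independent, so this choice is without loss of generality.
1. S lies on line CT with CS:ST = 4:1 ⇒ S = (1/5, 0)
2. V is the midpoint of TC ⇒ V = (1/2, 0)
2·[YVC] = 1/2, 2·[SYC] = -4/5
[YVC]:[SYC] = 1/2:-4/5 = -5/8

[YVC]:[SYC] = -5/8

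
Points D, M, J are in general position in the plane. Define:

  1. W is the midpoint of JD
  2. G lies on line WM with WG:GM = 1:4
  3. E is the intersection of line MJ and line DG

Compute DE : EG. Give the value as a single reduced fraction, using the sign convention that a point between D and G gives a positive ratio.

Assign D = (0, 0), M = (1, 0), J = (0, 1) — the answer is frame-independent, so this choice is without loss of generality.
1. W is the midpoint of JD ⇒ W = (0, 1/2)
2. G lies on line WM with WG:GM = 1:4 ⇒ G = (1/5, 2/5)
3. E is the intersection of line MJ and line DG ⇒ E = (1/3, 2/3)
E = D + t·(G−D) with t = 5/3, so DE:EG = t:(1−t) = 5/3:-2/3

DE:EG = -5/2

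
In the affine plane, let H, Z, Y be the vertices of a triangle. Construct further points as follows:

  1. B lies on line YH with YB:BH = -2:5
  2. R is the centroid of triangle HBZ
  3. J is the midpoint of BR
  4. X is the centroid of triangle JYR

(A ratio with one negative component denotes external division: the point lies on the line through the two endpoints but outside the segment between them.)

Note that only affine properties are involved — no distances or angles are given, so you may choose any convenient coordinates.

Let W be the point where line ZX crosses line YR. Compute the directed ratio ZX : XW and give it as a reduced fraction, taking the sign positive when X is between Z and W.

Work in coordinates with H = (0, 0), Z = (1, 0), Y = (0, 1).
1. B lies on line YH with YB:BH = -2:5 ⇒ B = (0, 5/3)
2. R is the centroid of triangle HBZ ⇒ R = (1/3, 5/9)
3. J is the midpoint of BR ⇒ J = (1/6, 10/9)
4. X is the centroid of triangle JYR ⇒ X = (1/6, 8/9)
line ZX meets YR at W = (-1/4, 4/3)
X = Z + t·(W−Z) with t = 2/3, so ZX:XW = 2/3:1/3

ZX:XW = 2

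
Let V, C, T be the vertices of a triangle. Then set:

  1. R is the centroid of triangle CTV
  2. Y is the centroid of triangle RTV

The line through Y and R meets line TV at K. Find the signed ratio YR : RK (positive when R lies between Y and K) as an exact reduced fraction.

Choose coordinates V = (0, 0), C = (1, 0), T = (0, 1).
1. R is the centroid of triangle CTV ⇒ R = (1/3, 1/3)
2. Y is the centroid of triangle RTV ⇒ Y = (1/9, 4/9)
line YR meets TV at K = (0, 1/2)
R = Y + t·(K−Y) with t = -2, so YR:RK = -2:3

YR:RK = -2/3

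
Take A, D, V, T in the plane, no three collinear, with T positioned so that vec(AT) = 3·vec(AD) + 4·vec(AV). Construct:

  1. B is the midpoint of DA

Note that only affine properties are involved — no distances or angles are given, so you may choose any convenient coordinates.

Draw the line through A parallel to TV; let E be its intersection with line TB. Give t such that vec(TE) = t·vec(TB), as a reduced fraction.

t = 2/3

Work in coordinates with A = (0, 0), D = (1, 0), V = (0, 1), T = (3, 4).
1. B is the midpoint of DA ⇒ B = (1/2, 0)
through A parallel to TV: direction (-3, -3); meets TB at E = (4/3, 4/3)
E = T + t·(B−T) with t = 2/3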